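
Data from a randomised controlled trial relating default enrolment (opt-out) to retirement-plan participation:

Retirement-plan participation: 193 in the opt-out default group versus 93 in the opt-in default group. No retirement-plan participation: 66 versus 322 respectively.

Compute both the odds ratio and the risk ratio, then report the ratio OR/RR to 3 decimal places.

3.045

From the description: a = 193, b = 66, c = 93, d = 322.
OR = (193·322)/(66·93) = 62146/6138 = 10.12480
Risk in exposed = 193/259 = 0.74517; risk in unexposed = 93/415 = 0.22410; RR = 3.32524
OR/RR = 10.12480 / 3.32524 = 3.04483
The outcome is not rare, so the OR lies further from 1 than the RR.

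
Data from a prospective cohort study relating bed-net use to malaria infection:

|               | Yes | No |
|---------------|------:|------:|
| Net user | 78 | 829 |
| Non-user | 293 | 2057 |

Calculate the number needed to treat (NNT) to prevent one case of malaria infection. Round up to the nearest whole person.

Risk in treated group = 78/907 = 0.08600; risk in control = 293/2350 = 0.12468.
Absolute risk reduction = 0.12468 − 0.08600 = 0.03868
NNT = 1 / ARR = 1 / 0.03868 = 25.851 → round up → 26

26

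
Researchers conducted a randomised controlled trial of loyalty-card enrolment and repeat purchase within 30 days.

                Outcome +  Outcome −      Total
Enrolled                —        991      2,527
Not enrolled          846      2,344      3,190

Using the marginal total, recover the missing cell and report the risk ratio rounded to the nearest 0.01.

The missing cell is in the exposed row: 2527 − 991 = 1536.
So a = 1536, b = 991, c = 846, d = 2344.
RR = [a/(a+b)] / [c/(c+d)] = (1536/2527) / (846/3190) = 0.60784/0.26520 = 2.29196

2.29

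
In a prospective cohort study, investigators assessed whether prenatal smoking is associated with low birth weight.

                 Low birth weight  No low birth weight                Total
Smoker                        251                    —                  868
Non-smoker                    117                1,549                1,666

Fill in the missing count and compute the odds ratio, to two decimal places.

5.39

The missing cell is in the exposed row: 868 − 251 = 617.
So a = 251, b = 617, c = 117, d = 1549.
OR = (a·d)/(b·c) = (251 × 1549) / (617 × 117) = 388799 / 72189 = 5.38585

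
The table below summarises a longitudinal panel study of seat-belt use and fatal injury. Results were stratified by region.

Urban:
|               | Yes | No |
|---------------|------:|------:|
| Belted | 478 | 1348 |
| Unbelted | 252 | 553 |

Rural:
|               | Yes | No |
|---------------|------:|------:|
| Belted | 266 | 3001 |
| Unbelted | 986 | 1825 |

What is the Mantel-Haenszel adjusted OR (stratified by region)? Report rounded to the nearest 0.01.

0.29

OR_MH = Σ(aᵢdᵢ/nᵢ) / Σ(bᵢcᵢ/nᵢ), where nᵢ is the stratum total.
Stratum 1 (Urban): n = 2631; a·d/n = 478·553/2631 = 100.4690; b·c/n = 1348·252/2631 = 129.1129
Stratum 2 (Rural): n = 6078; a·d/n = 266·1825/6078 = 79.8700; b·c/n = 3001·986/6078 = 486.8355
OR_MH = (100.4690 + 79.8700) / (129.1129 + 486.8355) = 180.3390 / 615.9484 = 0.29278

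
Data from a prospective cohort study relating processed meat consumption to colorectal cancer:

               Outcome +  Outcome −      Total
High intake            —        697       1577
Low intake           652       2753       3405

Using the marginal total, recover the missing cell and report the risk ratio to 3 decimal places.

2.914

The missing cell is in the exposed row: 1577 − 697 = 880.
So a = 880, b = 697, c = 652, d = 2753.
RR = [a/(a+b)] / [c/(c+d)] = (880/1577) / (652/3405) = 0.55802/0.19148 = 2.91421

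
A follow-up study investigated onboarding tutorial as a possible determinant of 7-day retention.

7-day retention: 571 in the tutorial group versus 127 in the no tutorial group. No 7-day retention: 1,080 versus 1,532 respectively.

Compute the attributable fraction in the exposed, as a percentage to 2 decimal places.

From the description: a = 571, b = 1080, c = 127, d = 1532.
Risk in exposed = 571/1651 = 0.34585; risk in unexposed = 127/1659 = 0.07655.
RR = 0.34585/0.07655 = 4.51785
AR% = (RR − 1)/RR × 100 = (4.51785 − 1)/4.51785 × 100 = 77.8656%

77.87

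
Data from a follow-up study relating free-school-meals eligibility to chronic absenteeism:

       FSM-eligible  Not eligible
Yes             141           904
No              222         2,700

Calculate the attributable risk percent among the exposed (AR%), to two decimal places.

35.42

Reading the table with exposure as columns: a = 141 (FSM-eligible, case), b = 222 (FSM-eligible, non-case), c = 904 (Not eligible, case), d = 2700.
Risk in exposed = 141/363 = 0.38843; risk in unexposed = 904/3604 = 0.25083.
RR = 0.38843/0.25083 = 1.54856
AR% = (RR − 1)/RR × 100 = (1.54856 − 1)/1.54856 × 100 = 35.4240%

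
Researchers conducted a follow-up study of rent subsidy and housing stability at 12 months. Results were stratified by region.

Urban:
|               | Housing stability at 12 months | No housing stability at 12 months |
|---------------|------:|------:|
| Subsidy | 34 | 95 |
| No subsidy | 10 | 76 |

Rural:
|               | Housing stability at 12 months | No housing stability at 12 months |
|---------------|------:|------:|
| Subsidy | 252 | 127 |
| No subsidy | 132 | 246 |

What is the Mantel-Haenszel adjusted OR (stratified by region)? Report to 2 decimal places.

OR_MH = Σ(aᵢdᵢ/nᵢ) / Σ(bᵢcᵢ/nᵢ), where nᵢ is the stratum total.
Stratum 1 (Urban): n = 215; a·d/n = 34·76/215 = 12.0186; b·c/n = 95·10/215 = 4.4186
Stratum 2 (Rural): n = 757; a·d/n = 252·246/757 = 81.8917; b·c/n = 127·132/757 = 22.1453
OR_MH = (12.0186 + 81.8917) / (4.4186 + 22.1453) = 93.9103 / 26.5639 = 3.53526

3.54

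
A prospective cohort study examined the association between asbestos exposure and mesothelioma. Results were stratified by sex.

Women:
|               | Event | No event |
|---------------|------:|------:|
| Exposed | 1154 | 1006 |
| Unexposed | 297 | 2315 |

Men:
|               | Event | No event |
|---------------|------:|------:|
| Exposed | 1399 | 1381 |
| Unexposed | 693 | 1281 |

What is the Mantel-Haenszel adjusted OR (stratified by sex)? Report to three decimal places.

OR_MH = Σ(aᵢdᵢ/nᵢ) / Σ(bᵢcᵢ/nᵢ), where nᵢ is the stratum total.
Stratum 1 (Women): n = 4772; a·d/n = 1154·2315/4772 = 559.8303; b·c/n = 1006·297/4772 = 62.6115
Stratum 2 (Men): n = 4754; a·d/n = 1399·1281/4754 = 376.9708; b·c/n = 1381·693/4754 = 201.3111
OR_MH = (559.8303 + 376.9708) / (62.6115 + 201.3111) = 936.8010 / 263.9226 = 3.54953

3.550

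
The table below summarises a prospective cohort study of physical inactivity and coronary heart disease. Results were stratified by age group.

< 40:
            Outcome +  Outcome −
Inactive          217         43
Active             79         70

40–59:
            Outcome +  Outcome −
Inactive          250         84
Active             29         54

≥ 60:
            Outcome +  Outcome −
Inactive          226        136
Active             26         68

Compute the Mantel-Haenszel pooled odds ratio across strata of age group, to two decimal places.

OR_MH = Σ(aᵢdᵢ/nᵢ) / Σ(bᵢcᵢ/nᵢ), where nᵢ is the stratum total.
Stratum 1 (< 40): n = 409; a·d/n = 217·70/409 = 37.1394; b·c/n = 43·79/409 = 8.3056
Stratum 2 (40–59): n = 417; a·d/n = 250·54/417 = 32.3741; b·c/n = 84·29/417 = 5.8417
Stratum 3 (≥ 60): n = 456; a·d/n = 226·68/456 = 33.7018; b·c/n = 136·26/456 = 7.7544
OR_MH = (37.1394 + 32.3741 + 33.7018) / (8.3056 + 5.8417 + 7.7544) = 103.2152 / 21.9017 = 4.71265

4.71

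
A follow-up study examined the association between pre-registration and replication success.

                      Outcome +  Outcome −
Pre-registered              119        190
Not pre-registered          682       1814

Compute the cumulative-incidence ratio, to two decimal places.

Cells: a = 119, b = 190, c = 682, d = 1814.
Risk in exposed = 119/309 = 0.38511; risk in unexposed = 682/2496 = 0.27324.
RR = 0.38511 / 0.27324 = 1.40945
The risk among the exposed is 1.41 times that among the unexposed.

1.41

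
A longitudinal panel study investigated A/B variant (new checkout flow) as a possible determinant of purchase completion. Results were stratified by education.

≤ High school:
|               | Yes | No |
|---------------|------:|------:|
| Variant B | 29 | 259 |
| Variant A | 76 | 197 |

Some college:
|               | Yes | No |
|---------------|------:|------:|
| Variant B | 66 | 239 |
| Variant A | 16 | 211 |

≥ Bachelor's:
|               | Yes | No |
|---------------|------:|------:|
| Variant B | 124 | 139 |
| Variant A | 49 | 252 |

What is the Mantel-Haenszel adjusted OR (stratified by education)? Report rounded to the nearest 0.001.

1.688

OR_MH = Σ(aᵢdᵢ/nᵢ) / Σ(bᵢcᵢ/nᵢ), where nᵢ is the stratum total.
Stratum 1 (≤ High school): n = 561; a·d/n = 29·197/561 = 10.1836; b·c/n = 259·76/561 = 35.0873
Stratum 2 (Some college): n = 532; a·d/n = 66·211/532 = 26.1767; b·c/n = 239·16/532 = 7.1880
Stratum 3 (≥ Bachelor's): n = 564; a·d/n = 124·252/564 = 55.4043; b·c/n = 139·49/564 = 12.0762
OR_MH = (10.1836 + 26.1767 + 55.4043) / (35.0873 + 7.1880 + 12.0762) = 91.7645 / 54.3516 = 1.68835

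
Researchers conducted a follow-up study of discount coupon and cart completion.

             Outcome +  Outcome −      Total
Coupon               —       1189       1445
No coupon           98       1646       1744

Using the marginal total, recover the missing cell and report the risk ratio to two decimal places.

3.15

The missing cell is in the exposed row: 1445 − 1189 = 256.
So a = 256, b = 1189, c = 98, d = 1646.
RR = [a/(a+b)] / [c/(c+d)] = (256/1445) / (98/1744) = 0.17716/0.05619 = 3.15277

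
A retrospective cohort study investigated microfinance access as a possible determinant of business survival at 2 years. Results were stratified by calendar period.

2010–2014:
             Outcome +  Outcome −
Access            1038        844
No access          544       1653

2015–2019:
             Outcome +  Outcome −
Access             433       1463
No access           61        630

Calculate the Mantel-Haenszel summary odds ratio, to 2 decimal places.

OR_MH = Σ(aᵢdᵢ/nᵢ) / Σ(bᵢcᵢ/nᵢ), where nᵢ is the stratum total.
Stratum 1 (2010–2014): n = 4079; a·d/n = 1038·1653/4079 = 420.6457; b·c/n = 844·544/4079 = 112.5609
Stratum 2 (2015–2019): n = 2587; a·d/n = 433·630/2587 = 105.4465; b·c/n = 1463·61/2587 = 34.4967
OR_MH = (420.6457 + 105.4465) / (112.5609 + 34.4967) = 526.0922 / 147.0576 = 3.57746

3.58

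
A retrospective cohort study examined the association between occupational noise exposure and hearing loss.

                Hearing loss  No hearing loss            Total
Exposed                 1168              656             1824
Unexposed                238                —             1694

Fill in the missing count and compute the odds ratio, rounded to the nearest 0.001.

The missing cell is in the unexposed row: 1694 − 238 = 1456.
So a = 1168, b = 656, c = 238, d = 1456.
OR = (a·d)/(b·c) = (1168 × 1456) / (656 × 238) = 1700608 / 156128 = 10.89240

10.892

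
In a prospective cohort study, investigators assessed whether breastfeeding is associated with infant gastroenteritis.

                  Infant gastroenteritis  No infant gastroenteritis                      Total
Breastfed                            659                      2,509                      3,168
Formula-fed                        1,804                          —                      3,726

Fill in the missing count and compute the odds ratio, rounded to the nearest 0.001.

The missing cell is in the unexposed row: 3726 − 1804 = 1922.
So a = 659, b = 2509, c = 1804, d = 1922.
OR = (a·d)/(b·c) = (659 × 1922) / (2509 × 1804) = 1266598 / 4526236 = 0.27983

0.280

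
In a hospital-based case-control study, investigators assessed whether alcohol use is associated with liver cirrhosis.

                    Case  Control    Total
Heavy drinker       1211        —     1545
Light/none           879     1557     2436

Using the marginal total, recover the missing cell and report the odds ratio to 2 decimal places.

6.42

The missing cell is in the exposed row: 1545 − 1211 = 334.
So a = 1211, b = 334, c = 879, d = 1557.
OR = (a·d)/(b·c) = (1211 × 1557) / (334 × 879) = 1885527 / 293586 = 6.42240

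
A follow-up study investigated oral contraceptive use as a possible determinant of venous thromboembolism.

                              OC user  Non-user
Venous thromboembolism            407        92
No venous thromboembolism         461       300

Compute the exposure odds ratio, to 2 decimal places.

2.88

Reading the table with exposure as columns: a = 407 (OC user, case), b = 461 (OC user, non-case), c = 92 (Non-user, case), d = 300.
OR = (a·d)/(b·c) = (407 × 300) / (461 × 92) = 122100 / 42412 = 2.87890
The odds of venous thromboembolism are about 2.88 times as high in the oc user group.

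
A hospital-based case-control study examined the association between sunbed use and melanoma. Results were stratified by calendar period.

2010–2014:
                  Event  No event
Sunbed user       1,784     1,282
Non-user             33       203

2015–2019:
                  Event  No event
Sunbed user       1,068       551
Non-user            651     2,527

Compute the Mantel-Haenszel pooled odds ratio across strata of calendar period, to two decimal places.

OR_MH = Σ(aᵢdᵢ/nᵢ) / Σ(bᵢcᵢ/nᵢ), where nᵢ is the stratum total.
Stratum 1 (2010–2014): n = 3302; a·d/n = 1784·203/3302 = 109.6766; b·c/n = 1282·33/3302 = 12.8122
Stratum 2 (2015–2019): n = 4797; a·d/n = 1068·2527/4797 = 562.6091; b·c/n = 551·651/4797 = 74.7761
OR_MH = (109.6766 + 562.6091) / (12.8122 + 74.7761) = 672.2857 / 87.5883 = 7.67552

7.68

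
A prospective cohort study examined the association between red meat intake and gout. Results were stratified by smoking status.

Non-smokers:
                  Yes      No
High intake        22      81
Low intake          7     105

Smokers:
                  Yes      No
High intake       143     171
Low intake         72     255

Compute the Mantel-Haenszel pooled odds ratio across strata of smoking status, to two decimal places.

OR_MH = Σ(aᵢdᵢ/nᵢ) / Σ(bᵢcᵢ/nᵢ), where nᵢ is the stratum total.
Stratum 1 (Non-smokers): n = 215; a·d/n = 22·105/215 = 10.7442; b·c/n = 81·7/215 = 2.6372
Stratum 2 (Smokers): n = 641; a·d/n = 143·255/641 = 56.8877; b·c/n = 171·72/641 = 19.2075
OR_MH = (10.7442 + 56.8877) / (2.6372 + 19.2075) = 67.6319 / 21.8447 = 3.09603

3.10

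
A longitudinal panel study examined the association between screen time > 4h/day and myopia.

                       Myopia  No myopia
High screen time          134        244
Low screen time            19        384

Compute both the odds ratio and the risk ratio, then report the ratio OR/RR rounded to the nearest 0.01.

Cells: a = 134, b = 244, c = 19, d = 384.
OR = (134·384)/(244·19) = 51456/4636 = 11.09922
Risk in exposed = 134/378 = 0.35450; risk in unexposed = 19/403 = 0.04715; RR = 7.51908
OR/RR = 11.09922 / 7.51908 = 1.47614
The outcome is not rare, so the OR lies further from 1 than the RR.

1.48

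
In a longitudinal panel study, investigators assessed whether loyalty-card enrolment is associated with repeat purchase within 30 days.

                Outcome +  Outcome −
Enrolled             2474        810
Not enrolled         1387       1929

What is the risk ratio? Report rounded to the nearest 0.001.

Cells: a = 2474, b = 810, c = 1387, d = 1929.
Risk in exposed = 2474/3284 = 0.75335; risk in unexposed = 1387/3316 = 0.41828.
RR = 0.75335 / 0.41828 = 1.80109
The risk among the exposed is 1.80 times that among the unexposed.

1.801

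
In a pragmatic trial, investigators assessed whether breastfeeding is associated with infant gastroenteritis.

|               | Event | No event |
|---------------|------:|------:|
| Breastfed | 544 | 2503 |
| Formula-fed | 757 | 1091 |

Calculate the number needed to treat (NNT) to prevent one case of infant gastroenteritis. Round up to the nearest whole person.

Risk in treated group = 544/3047 = 0.17854; risk in control = 757/1848 = 0.40963.
Absolute risk reduction = 0.40963 − 0.17854 = 0.23110
NNT = 1 / ARR = 1 / 0.23110 = 4.327 → round up → 5

5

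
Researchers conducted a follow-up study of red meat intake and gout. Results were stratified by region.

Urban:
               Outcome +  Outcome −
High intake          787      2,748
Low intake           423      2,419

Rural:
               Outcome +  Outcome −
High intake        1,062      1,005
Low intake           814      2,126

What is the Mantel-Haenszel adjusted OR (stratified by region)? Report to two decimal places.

2.17

OR_MH = Σ(aᵢdᵢ/nᵢ) / Σ(bᵢcᵢ/nᵢ), where nᵢ is the stratum total.
Stratum 1 (Urban): n = 6377; a·d/n = 787·2419/6377 = 298.5343; b·c/n = 2748·423/6377 = 182.2807
Stratum 2 (Rural): n = 5007; a·d/n = 1062·2126/5007 = 450.9311; b·c/n = 1005·814/5007 = 163.3853
OR_MH = (298.5343 + 450.9311) / (182.2807 + 163.3853) = 749.4654 / 345.6660 = 2.16818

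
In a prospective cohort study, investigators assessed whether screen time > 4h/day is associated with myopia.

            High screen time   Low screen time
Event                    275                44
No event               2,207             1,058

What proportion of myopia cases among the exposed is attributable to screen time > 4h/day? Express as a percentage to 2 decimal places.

Reading the table with exposure as columns: a = 275 (High screen time, case), b = 2207 (High screen time, non-case), c = 44 (Low screen time, case), d = 1058.
Risk in exposed = 275/2482 = 0.11080; risk in unexposed = 44/1102 = 0.03993.
RR = 0.11080/0.03993 = 2.77498
AR% = (RR − 1)/RR × 100 = (2.77498 − 1)/2.77498 × 100 = 63.9637%

63.96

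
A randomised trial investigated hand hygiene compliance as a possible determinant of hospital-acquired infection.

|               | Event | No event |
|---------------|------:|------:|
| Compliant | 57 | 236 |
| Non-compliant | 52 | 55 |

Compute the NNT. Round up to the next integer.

4

Risk in treated group = 57/293 = 0.19454; risk in control = 52/107 = 0.48598.
Absolute risk reduction = 0.48598 − 0.19454 = 0.29144
NNT = 1 / ARR = 1 / 0.29144 = 3.431 → round up → 4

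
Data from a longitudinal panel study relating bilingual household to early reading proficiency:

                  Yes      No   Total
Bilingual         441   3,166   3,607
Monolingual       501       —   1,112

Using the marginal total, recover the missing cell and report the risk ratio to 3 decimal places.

0.271

The missing cell is in the unexposed row: 1112 − 501 = 611.
So a = 441, b = 3166, c = 501, d = 611.
RR = [a/(a+b)] / [c/(c+d)] = (441/3607) / (501/1112) = 0.12226/0.45054 = 0.27137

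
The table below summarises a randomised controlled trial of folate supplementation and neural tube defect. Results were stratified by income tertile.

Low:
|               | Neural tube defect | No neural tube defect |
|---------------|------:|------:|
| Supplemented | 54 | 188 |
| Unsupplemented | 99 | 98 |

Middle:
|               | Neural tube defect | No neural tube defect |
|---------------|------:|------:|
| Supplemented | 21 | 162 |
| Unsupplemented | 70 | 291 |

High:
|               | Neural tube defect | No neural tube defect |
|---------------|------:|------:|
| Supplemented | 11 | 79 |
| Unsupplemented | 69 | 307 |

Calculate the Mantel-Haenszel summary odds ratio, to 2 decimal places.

OR_MH = Σ(aᵢdᵢ/nᵢ) / Σ(bᵢcᵢ/nᵢ), where nᵢ is the stratum total.
Stratum 1 (Low): n = 439; a·d/n = 54·98/439 = 12.0547; b·c/n = 188·99/439 = 42.3964
Stratum 2 (Middle): n = 544; a·d/n = 21·291/544 = 11.2335; b·c/n = 162·70/544 = 20.8456
Stratum 3 (High): n = 466; a·d/n = 11·307/466 = 7.2468; b·c/n = 79·69/466 = 11.6974
OR_MH = (12.0547 + 11.2335 + 7.2468) / (42.3964 + 20.8456 + 11.6974) = 30.5349 / 74.9394 = 0.40746

0.41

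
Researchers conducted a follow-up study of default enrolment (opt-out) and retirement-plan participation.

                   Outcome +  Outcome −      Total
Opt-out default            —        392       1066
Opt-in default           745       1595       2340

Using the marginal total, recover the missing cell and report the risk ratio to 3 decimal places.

The missing cell is in the exposed row: 1066 − 392 = 674.
So a = 674, b = 392, c = 745, d = 1595.
RR = [a/(a+b)] / [c/(c+d)] = (674/1066) / (745/2340) = 0.63227/0.31838 = 1.98592

1.986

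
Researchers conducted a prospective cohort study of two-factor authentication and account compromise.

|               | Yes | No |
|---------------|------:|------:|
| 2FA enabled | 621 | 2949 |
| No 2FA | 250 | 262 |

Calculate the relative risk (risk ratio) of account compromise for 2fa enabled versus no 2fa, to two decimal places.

0.36

Cells: a = 621, b = 2949, c = 250, d = 262.
Risk in exposed = 621/3570 = 0.17395; risk in unexposed = 250/512 = 0.48828.
RR = 0.17395 / 0.48828 = 0.35625
The risk is 64% lower among the exposed than among the unexposed.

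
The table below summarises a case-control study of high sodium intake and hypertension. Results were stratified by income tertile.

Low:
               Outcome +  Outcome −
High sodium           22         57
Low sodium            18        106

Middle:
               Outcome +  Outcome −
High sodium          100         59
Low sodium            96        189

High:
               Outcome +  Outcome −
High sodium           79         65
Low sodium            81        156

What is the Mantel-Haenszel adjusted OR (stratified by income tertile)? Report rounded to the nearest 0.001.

OR_MH = Σ(aᵢdᵢ/nᵢ) / Σ(bᵢcᵢ/nᵢ), where nᵢ is the stratum total.
Stratum 1 (Low): n = 203; a·d/n = 22·106/203 = 11.4877; b·c/n = 57·18/203 = 5.0542
Stratum 2 (Middle): n = 444; a·d/n = 100·189/444 = 42.5676; b·c/n = 59·96/444 = 12.7568
Stratum 3 (High): n = 381; a·d/n = 79·156/381 = 32.3465; b·c/n = 65·81/381 = 13.8189
OR_MH = (11.4877 + 42.5676 + 32.3465) / (5.0542 + 12.7568 + 13.8189) = 86.4017 / 31.6298 = 2.73165

2.732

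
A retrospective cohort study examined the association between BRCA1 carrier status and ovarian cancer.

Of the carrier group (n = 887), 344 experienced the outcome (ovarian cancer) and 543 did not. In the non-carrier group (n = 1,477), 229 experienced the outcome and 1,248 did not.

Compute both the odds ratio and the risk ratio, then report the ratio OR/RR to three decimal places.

From the description: a = 344, b = 543, c = 229, d = 1248.
OR = (344·1248)/(543·229) = 429312/124347 = 3.45253
Risk in exposed = 344/887 = 0.38782; risk in unexposed = 229/1477 = 0.15504; RR = 2.50138
OR/RR = 3.45253 / 2.50138 = 1.38025
The outcome is not rare, so the OR lies further from 1 than the RR.

1.380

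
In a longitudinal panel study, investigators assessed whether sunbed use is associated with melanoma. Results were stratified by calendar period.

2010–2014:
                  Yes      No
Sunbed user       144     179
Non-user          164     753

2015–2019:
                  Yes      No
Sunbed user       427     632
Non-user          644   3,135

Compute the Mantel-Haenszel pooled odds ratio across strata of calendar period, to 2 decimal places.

OR_MH = Σ(aᵢdᵢ/nᵢ) / Σ(bᵢcᵢ/nᵢ), where nᵢ is the stratum total.
Stratum 1 (2010–2014): n = 1240; a·d/n = 144·753/1240 = 87.4452; b·c/n = 179·164/1240 = 23.6742
Stratum 2 (2015–2019): n = 4838; a·d/n = 427·3135/4838 = 276.6939; b·c/n = 632·644/4838 = 84.1273
OR_MH = (87.4452 + 276.6939) / (23.6742 + 84.1273) = 364.1390 / 107.8015 = 3.37787

3.38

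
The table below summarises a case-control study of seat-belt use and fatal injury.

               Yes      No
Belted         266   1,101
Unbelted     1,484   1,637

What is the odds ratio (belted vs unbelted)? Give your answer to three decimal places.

Cells: a = 266, b = 1101, c = 1484, d = 1637.
OR = (a·d)/(b·c) = (266 × 1637) / (1101 × 1484) = 435442 / 1633884 = 0.26651
Exposure is associated with lower odds of fatal injury (OR = 0.27 < 1).

0.267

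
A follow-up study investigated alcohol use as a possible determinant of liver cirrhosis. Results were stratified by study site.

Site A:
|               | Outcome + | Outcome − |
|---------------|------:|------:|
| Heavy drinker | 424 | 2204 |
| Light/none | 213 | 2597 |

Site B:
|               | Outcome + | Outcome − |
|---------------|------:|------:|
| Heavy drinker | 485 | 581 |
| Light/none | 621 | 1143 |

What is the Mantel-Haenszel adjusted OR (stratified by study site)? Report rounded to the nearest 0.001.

1.863

OR_MH = Σ(aᵢdᵢ/nᵢ) / Σ(bᵢcᵢ/nᵢ), where nᵢ is the stratum total.
Stratum 1 (Site A): n = 5438; a·d/n = 424·2597/5438 = 202.4877; b·c/n = 2204·213/5438 = 86.3281
Stratum 2 (Site B): n = 2830; a·d/n = 485·1143/2830 = 195.8852; b·c/n = 581·621/2830 = 127.4915
OR_MH = (202.4877 + 195.8852) / (86.3281 + 127.4915) = 398.3728 / 213.8196 = 1.86313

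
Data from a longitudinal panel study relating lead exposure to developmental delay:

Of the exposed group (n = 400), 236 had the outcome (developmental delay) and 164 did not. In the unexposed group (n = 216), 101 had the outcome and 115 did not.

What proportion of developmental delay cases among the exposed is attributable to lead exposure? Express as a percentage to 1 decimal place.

From the description: a = 236, b = 164, c = 101, d = 115.
Risk in exposed = 236/400 = 0.59000; risk in unexposed = 101/216 = 0.46759.
RR = 0.59000/0.46759 = 1.26178
AR% = (RR − 1)/RR × 100 = (1.26178 − 1)/1.26178 × 100 = 20.7470%

20.7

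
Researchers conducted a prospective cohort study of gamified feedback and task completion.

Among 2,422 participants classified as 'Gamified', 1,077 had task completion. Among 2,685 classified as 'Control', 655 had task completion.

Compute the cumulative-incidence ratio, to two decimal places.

From the description: a = 1077, b = 1345, c = 655, d = 2030.
Risk in exposed = 1077/2422 = 0.44467; risk in unexposed = 655/2685 = 0.24395.
RR = 0.44467 / 0.24395 = 1.82282
The risk among the exposed is 1.82 times that among the unexposed.

1.82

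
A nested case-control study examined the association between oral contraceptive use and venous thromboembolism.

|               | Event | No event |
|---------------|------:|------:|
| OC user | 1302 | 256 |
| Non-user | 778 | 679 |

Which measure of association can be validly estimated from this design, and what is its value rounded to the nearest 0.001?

Cells: a = 1302, b = 256, c = 778, d = 679.
This is a nested case-control study: participants were sampled on outcome status, so risks in the source population cannot be estimated directly — relative risk is not valid here. The odds ratio is the appropriate measure.
OR = (a·d)/(b·c) = (1302 × 679) / (256 × 778) = 884058 / 199168 = 4.43876

4.439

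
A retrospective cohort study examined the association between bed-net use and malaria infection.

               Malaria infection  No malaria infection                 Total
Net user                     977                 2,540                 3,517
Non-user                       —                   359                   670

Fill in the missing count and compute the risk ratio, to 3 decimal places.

The missing cell is in the unexposed row: 670 − 359 = 311.
So a = 977, b = 2540, c = 311, d = 359.
RR = [a/(a+b)] / [c/(c+d)] = (977/3517) / (311/670) = 0.27779/0.46418 = 0.59846

0.598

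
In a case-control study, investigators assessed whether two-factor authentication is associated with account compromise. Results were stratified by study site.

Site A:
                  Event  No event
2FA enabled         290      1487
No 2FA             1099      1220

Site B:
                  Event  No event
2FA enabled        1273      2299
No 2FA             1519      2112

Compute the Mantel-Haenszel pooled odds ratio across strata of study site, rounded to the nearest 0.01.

0.52

OR_MH = Σ(aᵢdᵢ/nᵢ) / Σ(bᵢcᵢ/nᵢ), where nᵢ is the stratum total.
Stratum 1 (Site A): n = 4096; a·d/n = 290·1220/4096 = 86.3770; b·c/n = 1487·1099/4096 = 398.9778
Stratum 2 (Site B): n = 7203; a·d/n = 1273·2112/7203 = 373.2578; b·c/n = 2299·1519/7203 = 484.8231
OR_MH = (86.3770 + 373.2578) / (398.9778 + 484.8231) = 459.6348 / 883.8009 = 0.52007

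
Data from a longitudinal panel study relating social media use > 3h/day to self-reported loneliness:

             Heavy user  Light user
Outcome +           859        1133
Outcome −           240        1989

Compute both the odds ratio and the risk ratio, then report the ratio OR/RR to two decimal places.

Reading the table with exposure as columns: a = 859 (Heavy user, case), b = 240 (Heavy user, non-case), c = 1133 (Light user, case), d = 1989.
OR = (859·1989)/(240·1133) = 1708551/271920 = 6.28329
Risk in exposed = 859/1099 = 0.78162; risk in unexposed = 1133/3122 = 0.36291; RR = 2.15377
OR/RR = 6.28329 / 2.15377 = 2.91735
The outcome is not rare, so the OR lies further from 1 than the RR.

2.92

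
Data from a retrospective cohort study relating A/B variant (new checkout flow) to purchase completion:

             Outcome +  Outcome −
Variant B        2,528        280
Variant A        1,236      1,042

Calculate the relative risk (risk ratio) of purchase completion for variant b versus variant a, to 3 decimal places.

Cells: a = 2528, b = 280, c = 1236, d = 1042.
Risk in exposed = 2528/2808 = 0.90028; risk in unexposed = 1236/2278 = 0.54258.
RR = 0.90028 / 0.54258 = 1.65926
The risk among the exposed is 1.66 times that among the unexposed.

1.659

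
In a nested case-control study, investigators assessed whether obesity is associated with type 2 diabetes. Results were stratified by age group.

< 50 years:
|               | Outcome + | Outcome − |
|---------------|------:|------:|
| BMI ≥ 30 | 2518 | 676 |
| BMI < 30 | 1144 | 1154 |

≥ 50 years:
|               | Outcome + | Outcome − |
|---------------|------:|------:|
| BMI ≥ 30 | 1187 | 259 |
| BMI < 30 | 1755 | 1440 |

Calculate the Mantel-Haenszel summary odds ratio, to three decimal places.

3.759

OR_MH = Σ(aᵢdᵢ/nᵢ) / Σ(bᵢcᵢ/nᵢ), where nᵢ is the stratum total.
Stratum 1 (< 50 years): n = 5492; a·d/n = 2518·1154/5492 = 529.0918; b·c/n = 676·1144/5492 = 140.8128
Stratum 2 (≥ 50 years): n = 4641; a·d/n = 1187·1440/4641 = 368.2999; b·c/n = 259·1755/4641 = 97.9412
OR_MH = (529.0918 + 368.2999) / (140.8128 + 97.9412) = 897.3917 / 238.7540 = 3.75865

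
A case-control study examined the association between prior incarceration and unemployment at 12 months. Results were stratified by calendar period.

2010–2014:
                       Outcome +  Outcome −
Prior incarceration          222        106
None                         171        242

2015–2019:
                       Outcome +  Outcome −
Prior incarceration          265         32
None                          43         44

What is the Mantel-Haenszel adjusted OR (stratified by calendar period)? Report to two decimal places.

OR_MH = Σ(aᵢdᵢ/nᵢ) / Σ(bᵢcᵢ/nᵢ), where nᵢ is the stratum total.
Stratum 1 (2010–2014): n = 741; a·d/n = 222·242/741 = 72.5020; b·c/n = 106·171/741 = 24.4615
Stratum 2 (2015–2019): n = 384; a·d/n = 265·44/384 = 30.3646; b·c/n = 32·43/384 = 3.5833
OR_MH = (72.5020 + 30.3646) / (24.4615 + 3.5833) = 102.8666 / 28.0449 = 3.66793

3.67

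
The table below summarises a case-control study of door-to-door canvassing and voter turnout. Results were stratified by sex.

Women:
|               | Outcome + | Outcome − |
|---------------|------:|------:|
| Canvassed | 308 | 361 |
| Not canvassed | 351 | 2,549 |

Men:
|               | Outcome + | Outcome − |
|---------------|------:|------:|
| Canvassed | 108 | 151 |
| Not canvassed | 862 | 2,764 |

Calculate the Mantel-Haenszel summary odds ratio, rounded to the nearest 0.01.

4.30

OR_MH = Σ(aᵢdᵢ/nᵢ) / Σ(bᵢcᵢ/nᵢ), where nᵢ is the stratum total.
Stratum 1 (Women): n = 3569; a·d/n = 308·2549/3569 = 219.9753; b·c/n = 361·351/3569 = 35.5032
Stratum 2 (Men): n = 3885; a·d/n = 108·2764/3885 = 76.8371; b·c/n = 151·862/3885 = 33.5037
OR_MH = (219.9753 + 76.8371) / (35.5032 + 33.5037) = 296.8124 / 69.0070 = 4.30120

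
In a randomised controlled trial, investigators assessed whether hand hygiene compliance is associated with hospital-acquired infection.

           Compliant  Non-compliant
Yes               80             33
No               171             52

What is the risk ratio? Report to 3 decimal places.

Reading the table with exposure as columns: a = 80 (Compliant, case), b = 171 (Compliant, non-case), c = 33 (Non-compliant, case), d = 52.
Risk in exposed = 80/251 = 0.31873; risk in unexposed = 33/85 = 0.38824.
RR = 0.31873 / 0.38824 = 0.82096
The risk is 18% lower among the exposed than among the unexposed.

0.821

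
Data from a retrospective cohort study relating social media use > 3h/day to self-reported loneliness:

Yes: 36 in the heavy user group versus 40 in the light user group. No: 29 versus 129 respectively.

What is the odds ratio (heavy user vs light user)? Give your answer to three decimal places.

From the description: a = 36, b = 29, c = 40, d = 129.
OR = (a·d)/(b·c) = (36 × 129) / (29 × 40) = 4644 / 1160 = 4.00345
The odds of self-reported loneliness are about 4.00 times as high in the heavy user group.

4.003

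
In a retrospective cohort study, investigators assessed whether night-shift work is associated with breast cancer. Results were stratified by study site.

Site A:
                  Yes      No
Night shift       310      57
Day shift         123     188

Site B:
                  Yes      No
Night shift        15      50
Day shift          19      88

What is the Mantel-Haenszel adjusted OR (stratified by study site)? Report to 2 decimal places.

5.90

OR_MH = Σ(aᵢdᵢ/nᵢ) / Σ(bᵢcᵢ/nᵢ), where nᵢ is the stratum total.
Stratum 1 (Site A): n = 678; a·d/n = 310·188/678 = 85.9587; b·c/n = 57·123/678 = 10.3407
Stratum 2 (Site B): n = 172; a·d/n = 15·88/172 = 7.6744; b·c/n = 50·19/172 = 5.5233
OR_MH = (85.9587 + 7.6744) / (10.3407 + 5.5233) = 93.6331 / 15.8640 = 5.90225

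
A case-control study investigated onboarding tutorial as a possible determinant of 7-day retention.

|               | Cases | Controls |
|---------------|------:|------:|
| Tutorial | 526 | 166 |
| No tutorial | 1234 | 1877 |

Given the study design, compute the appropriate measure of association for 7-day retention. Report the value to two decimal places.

Cells: a = 526, b = 166, c = 1234, d = 1877.
This is a case-control study: participants were sampled on outcome status, so risks in the source population cannot be estimated directly — relative risk is not valid here. The odds ratio is the appropriate measure.
OR = (a·d)/(b·c) = (526 × 1877) / (166 × 1234) = 987302 / 204844 = 4.81978

4.82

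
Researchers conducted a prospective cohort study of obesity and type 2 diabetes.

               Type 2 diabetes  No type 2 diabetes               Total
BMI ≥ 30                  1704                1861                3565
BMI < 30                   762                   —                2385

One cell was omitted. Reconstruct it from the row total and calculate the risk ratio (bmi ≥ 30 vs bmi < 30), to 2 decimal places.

1.50

The missing cell is in the unexposed row: 2385 − 762 = 1623.
So a = 1704, b = 1861, c = 762, d = 1623.
RR = [a/(a+b)] / [c/(c+d)] = (1704/3565) / (762/2385) = 0.47798/0.31950 = 1.49604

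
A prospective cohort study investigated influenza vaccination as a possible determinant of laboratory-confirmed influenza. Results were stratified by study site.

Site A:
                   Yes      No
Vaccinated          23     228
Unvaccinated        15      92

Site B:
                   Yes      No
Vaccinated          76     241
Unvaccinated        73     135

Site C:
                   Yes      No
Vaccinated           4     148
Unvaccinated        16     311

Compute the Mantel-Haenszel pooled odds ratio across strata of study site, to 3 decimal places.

0.584

OR_MH = Σ(aᵢdᵢ/nᵢ) / Σ(bᵢcᵢ/nᵢ), where nᵢ is the stratum total.
Stratum 1 (Site A): n = 358; a·d/n = 23·92/358 = 5.9106; b·c/n = 228·15/358 = 9.5531
Stratum 2 (Site B): n = 525; a·d/n = 76·135/525 = 19.5429; b·c/n = 241·73/525 = 33.5105
Stratum 3 (Site C): n = 479; a·d/n = 4·311/479 = 2.5971; b·c/n = 148·16/479 = 4.9436
OR_MH = (5.9106 + 19.5429 + 2.5971) / (9.5531 + 33.5105 + 4.9436) = 28.0505 / 48.0072 = 0.58430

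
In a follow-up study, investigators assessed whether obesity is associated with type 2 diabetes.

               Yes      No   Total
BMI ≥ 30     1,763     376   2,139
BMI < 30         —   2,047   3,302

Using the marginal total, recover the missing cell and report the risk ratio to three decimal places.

The missing cell is in the unexposed row: 3302 − 2047 = 1255.
So a = 1763, b = 376, c = 1255, d = 2047.
RR = [a/(a+b)] / [c/(c+d)] = (1763/2139) / (1255/3302) = 0.82422/0.38007 = 2.16858

2.169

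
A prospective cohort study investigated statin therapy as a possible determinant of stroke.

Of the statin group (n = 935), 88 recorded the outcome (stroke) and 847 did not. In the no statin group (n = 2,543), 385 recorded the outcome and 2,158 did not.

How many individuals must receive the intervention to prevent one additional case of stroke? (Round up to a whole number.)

Risk in treated group = 88/935 = 0.09412; risk in control = 385/2543 = 0.15140.
Absolute risk reduction = 0.15140 − 0.09412 = 0.05728
NNT = 1 / ARR = 1 / 0.05728 = 17.459 → round up → 18

18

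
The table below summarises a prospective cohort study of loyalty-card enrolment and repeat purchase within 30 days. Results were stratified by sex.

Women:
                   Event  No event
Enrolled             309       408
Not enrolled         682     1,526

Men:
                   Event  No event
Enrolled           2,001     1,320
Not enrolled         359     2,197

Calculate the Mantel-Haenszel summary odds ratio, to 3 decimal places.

OR_MH = Σ(aᵢdᵢ/nᵢ) / Σ(bᵢcᵢ/nᵢ), where nᵢ is the stratum total.
Stratum 1 (Women): n = 2925; a·d/n = 309·1526/2925 = 161.2082; b·c/n = 408·682/2925 = 95.1303
Stratum 2 (Men): n = 5877; a·d/n = 2001·2197/5877 = 748.0342; b·c/n = 1320·359/5877 = 80.6330
OR_MH = (161.2082 + 748.0342) / (95.1303 + 80.6330) = 909.2424 / 175.7632 = 5.17311

5.173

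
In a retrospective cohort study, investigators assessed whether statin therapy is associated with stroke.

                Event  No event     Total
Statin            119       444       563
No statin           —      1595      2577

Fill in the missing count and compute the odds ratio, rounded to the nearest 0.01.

0.44

The missing cell is in the unexposed row: 2577 − 1595 = 982.
So a = 119, b = 444, c = 982, d = 1595.
OR = (a·d)/(b·c) = (119 × 1595) / (444 × 982) = 189805 / 436008 = 0.43532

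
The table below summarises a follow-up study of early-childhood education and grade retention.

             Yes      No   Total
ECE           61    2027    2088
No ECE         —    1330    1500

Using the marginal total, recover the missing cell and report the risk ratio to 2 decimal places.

The missing cell is in the unexposed row: 1500 − 1330 = 170.
So a = 61, b = 2027, c = 170, d = 1330.
RR = [a/(a+b)] / [c/(c+d)] = (61/2088) / (170/1500) = 0.02921/0.11333 = 0.25778

0.26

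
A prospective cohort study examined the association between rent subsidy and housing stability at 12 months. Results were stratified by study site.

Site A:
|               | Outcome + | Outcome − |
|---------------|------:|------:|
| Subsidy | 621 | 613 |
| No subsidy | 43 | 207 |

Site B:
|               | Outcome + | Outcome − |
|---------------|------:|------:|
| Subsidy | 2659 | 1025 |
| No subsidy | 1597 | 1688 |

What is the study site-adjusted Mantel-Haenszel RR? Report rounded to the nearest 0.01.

1.54

RR_MH = Σ(aᵢ·n₀ᵢ/nᵢ) / Σ(cᵢ·n₁ᵢ/nᵢ), with n₁ᵢ = aᵢ+bᵢ (exposed), n₀ᵢ = cᵢ+dᵢ (unexposed), nᵢ = n₁ᵢ+n₀ᵢ.
Stratum 1 (Site A): n₁ = 1234, n₀ = 250, n = 1484; a·n₀/n = 621·250/1484 = 104.6159; c·n₁/n = 43·1234/1484 = 35.7561
Stratum 2 (Site B): n₁ = 3684, n₀ = 3285, n = 6969; a·n₀/n = 2659·3285/6969 = 1253.3814; c·n₁/n = 1597·3684/6969 = 844.2170
RR_MH = (104.6159 + 1253.3814) / (35.7561 + 844.2170) = 1357.9973 / 879.9730 = 1.54323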